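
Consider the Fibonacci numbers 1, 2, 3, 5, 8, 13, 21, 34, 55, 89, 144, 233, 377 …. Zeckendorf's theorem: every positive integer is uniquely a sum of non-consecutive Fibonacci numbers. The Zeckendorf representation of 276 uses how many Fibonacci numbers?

4

233 ≤ 276 < 377, so take 233; remainder 43
34 ≤ 43 < 55, so take 34; remainder 9
8 ≤ 9 < 13, so take 8; remainder 1
1 ≤ 1 < 2, so take 1; remainder 0
276 = 233 + 34 + 8 + 1, which has 4 terms.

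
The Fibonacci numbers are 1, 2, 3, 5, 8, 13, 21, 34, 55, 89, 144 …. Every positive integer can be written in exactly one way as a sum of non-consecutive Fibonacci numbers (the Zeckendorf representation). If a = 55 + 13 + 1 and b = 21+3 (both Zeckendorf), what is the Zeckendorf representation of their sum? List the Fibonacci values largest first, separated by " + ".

The two numbers are 69 and 24, so their sum is 93.
Greedily peel off the largest Fibonacci term at each step:
89 ≤ 93 < 144, so take 89; remainder 4
3 ≤ 4 < 5, so take 3; remainder 1
1 ≤ 1 < 2, so take 1; remainder 0

89 + 3 + 1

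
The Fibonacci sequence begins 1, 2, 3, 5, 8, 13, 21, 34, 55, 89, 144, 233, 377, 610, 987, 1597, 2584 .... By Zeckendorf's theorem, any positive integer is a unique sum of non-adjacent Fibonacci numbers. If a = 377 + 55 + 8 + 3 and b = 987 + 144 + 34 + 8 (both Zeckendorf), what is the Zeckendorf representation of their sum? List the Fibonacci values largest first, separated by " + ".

1597 + 13 + 5 + 1

The two numbers are 443 and 1173, so their sum is 1616.
Greedy algorithm:
1616: greatest Fibonacci not exceeding it is 1597, leaving 19
19: greatest Fibonacci not exceeding it is 13, leaving 6
6: greatest Fibonacci not exceeding it is 5, leaving 1
1: greatest Fibonacci not exceeding it is 1, leaving 0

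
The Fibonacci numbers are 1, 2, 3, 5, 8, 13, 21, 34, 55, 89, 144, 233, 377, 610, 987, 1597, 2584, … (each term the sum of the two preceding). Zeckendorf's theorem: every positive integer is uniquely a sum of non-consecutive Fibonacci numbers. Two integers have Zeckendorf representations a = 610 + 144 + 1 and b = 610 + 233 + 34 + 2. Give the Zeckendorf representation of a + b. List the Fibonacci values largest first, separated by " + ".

The two numbers are 755 and 879, so their sum is 1634.
Greedy algorithm:
1634: greatest Fibonacci not exceeding it is 1597, leaving 37
37: greatest Fibonacci not exceeding it is 34, leaving 3
3: greatest Fibonacci not exceeding it is 3, leaving 0

1597 + 34 + 3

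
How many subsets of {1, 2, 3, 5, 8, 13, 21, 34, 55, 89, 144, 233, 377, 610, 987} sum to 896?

14

Starting from the Zeckendorf form and repeatedly splitting a term F_k into F_{k−1} + F_{k−2} (when neither is already used) reaches every representation.
896 = 610+233+34+13+5+1 = 610+233+34+13+3+2+1 = 610+144+89+34+13+5+1 = 610+233+34+8+5+3+2+1 = … (10 more), for 14 in all.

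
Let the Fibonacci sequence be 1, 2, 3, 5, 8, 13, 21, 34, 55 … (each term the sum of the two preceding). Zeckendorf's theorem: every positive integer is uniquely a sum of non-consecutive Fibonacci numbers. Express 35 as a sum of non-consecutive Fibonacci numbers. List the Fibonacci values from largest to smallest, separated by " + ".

Greedy algorithm:
take 34 (≤ 35); 35 − 34 = 1
take 1 (≤ 1); 1 − 1 = 0
So 35 = 34 + 1, with no two terms consecutive in the sequence.

34 + 1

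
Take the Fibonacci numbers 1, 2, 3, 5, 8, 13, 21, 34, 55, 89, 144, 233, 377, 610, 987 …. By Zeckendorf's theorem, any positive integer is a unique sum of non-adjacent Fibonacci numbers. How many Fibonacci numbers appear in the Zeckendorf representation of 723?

4

Greedily peel off the largest Fibonacci term at each step:
take 610 (≤ 723); 723 − 610 = 113
take 89 (≤ 113); 113 − 89 = 24
take 21 (≤ 24); 24 − 21 = 3
take 3 (≤ 3); 3 − 3 = 0
723 = 610 + 89 + 21 + 3, which has 4 terms.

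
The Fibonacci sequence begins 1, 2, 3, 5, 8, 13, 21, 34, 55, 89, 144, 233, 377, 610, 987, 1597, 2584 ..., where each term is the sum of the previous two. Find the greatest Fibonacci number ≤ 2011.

1597 ≤ 2011 < 2584, so the largest Fibonacci number not exceeding 2011 is 1597.

1597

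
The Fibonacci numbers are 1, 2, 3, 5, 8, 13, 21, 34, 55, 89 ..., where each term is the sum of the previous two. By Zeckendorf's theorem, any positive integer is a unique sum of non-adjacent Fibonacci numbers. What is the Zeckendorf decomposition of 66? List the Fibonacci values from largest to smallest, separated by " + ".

55 + 8 + 3

Greedily peel off the largest Fibonacci term at each step:
66 − 55 = 11
11 − 8 = 3
3 − 3 = 0
So 66 = 55 + 8 + 3, with no two terms consecutive in the sequence.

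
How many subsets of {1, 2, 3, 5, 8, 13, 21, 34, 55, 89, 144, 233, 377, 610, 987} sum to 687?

687 = 610+55+21+1 = 610+55+13+8+1 = 377+233+55+21+1 = 610+55+13+5+3+1 = … (11 more), for 15 in all.

15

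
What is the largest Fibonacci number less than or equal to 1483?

987

987 ≤ 1483 < 1597, so the largest Fibonacci number not exceeding 1483 is 987.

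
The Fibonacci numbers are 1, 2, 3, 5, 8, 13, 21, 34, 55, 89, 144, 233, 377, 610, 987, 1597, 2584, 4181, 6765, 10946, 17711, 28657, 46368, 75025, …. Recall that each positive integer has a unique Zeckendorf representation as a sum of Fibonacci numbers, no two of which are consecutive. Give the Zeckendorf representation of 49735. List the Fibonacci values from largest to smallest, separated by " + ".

46368 + 2584 + 610 + 144 + 21 + 8

Repeatedly subtract the largest Fibonacci number that fits:
largest Fibonacci ≤ 49735 is 46368; 49735 − 46368 = 3367
largest Fibonacci ≤ 3367 is 2584; 3367 − 2584 = 783
largest Fibonacci ≤ 783 is 610; 783 − 610 = 173
largest Fibonacci ≤ 173 is 144; 173 − 144 = 29
largest Fibonacci ≤ 29 is 21; 29 − 21 = 8
largest Fibonacci ≤ 8 is 8; 8 − 8 = 0
So 49735 = 46368 + 2584 + 610 + 144 + 21 + 8, with no two terms consecutive in the sequence.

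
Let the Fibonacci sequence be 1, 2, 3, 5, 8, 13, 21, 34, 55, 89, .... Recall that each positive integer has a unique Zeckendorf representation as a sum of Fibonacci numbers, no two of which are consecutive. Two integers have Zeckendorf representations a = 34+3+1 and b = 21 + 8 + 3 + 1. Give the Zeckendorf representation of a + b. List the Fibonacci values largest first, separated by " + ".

55 + 13 + 3

The two numbers are 38 and 33, so their sum is 71.
71 − 55 = 16
16 − 13 = 3
3 − 3 = 0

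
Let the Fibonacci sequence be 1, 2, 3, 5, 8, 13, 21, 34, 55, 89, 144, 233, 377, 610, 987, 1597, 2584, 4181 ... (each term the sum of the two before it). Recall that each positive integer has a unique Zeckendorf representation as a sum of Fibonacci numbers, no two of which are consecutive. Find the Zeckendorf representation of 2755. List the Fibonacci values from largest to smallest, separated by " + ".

2755 − 2584 = 171
171 − 144 = 27
27 − 21 = 6
6 − 5 = 1
1 − 1 = 0
So 2755 = 2584 + 144 + 21 + 5 + 1, with no two terms consecutive in the sequence.

2584 + 144 + 21 + 5 + 1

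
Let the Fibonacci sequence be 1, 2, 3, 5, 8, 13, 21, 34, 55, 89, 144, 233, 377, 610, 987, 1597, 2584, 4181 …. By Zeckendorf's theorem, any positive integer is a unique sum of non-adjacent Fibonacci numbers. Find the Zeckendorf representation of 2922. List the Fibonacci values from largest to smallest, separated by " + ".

2584 + 233 + 89 + 13 + 3

2584 ≤ 2922 < 4181, so take 2584; remainder 338
233 ≤ 338 < 377, so take 233; remainder 105
89 ≤ 105 < 144, so take 89; remainder 16
13 ≤ 16 < 21, so take 13; remainder 3
3 ≤ 3 < 5, so take 3; remainder 0
So 2922 = 2584 + 233 + 89 + 13 + 3, with no two terms consecutive in the sequence.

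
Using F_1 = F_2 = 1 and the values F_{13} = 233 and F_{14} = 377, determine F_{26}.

121393

By the doubling identity F_{2k} = F_k(2F_{k+1} − F_k): F_{26} = 233·(2·377 − 233) = 233·521 = 121393.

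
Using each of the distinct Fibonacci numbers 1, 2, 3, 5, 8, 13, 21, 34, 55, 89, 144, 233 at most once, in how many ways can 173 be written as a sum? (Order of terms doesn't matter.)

12

173 = 144+21+8 = 144+21+5+3 = 89+55+21+8 = 144+21+5+2+1 = … (8 more), for 12 in all.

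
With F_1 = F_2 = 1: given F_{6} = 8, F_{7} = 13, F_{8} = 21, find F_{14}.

By the addition formula F_{m+n} = F_m F_{n+1} + F_{m−1} F_n with m=8, n=6: F_{14} = 21·13 + 13·8 = 273 + 104 = 377.

377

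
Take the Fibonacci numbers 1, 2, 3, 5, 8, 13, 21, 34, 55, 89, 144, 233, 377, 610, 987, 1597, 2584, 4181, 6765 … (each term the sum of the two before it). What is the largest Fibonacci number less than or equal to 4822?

4181

4181 ≤ 4822 < 6765, so the largest Fibonacci number not exceeding 4822 is 4181.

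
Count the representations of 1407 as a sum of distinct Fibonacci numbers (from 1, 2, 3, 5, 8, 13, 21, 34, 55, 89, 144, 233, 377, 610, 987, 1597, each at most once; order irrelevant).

Each representation comes from the Zeckendorf form by replacing some F_k with F_{k−1} + F_{k−2} where possible.
1407 = 987+377+34+8+1 = 987+377+34+5+3+1 = 987+377+21+13+8+1 = 987+233+144+34+8+1 = … (16 more), for 20 in all.

20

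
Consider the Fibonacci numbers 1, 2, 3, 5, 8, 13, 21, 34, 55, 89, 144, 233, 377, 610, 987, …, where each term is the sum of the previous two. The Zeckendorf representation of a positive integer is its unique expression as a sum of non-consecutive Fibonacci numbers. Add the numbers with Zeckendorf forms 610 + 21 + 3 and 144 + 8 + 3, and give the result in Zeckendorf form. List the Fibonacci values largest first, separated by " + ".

610 + 144 + 34 + 1

The two numbers are 634 and 155, so their sum is 789.
Greedy algorithm:
subtract 610 from 789: 179 remains
subtract 144 from 179: 35 remains
subtract 34 from 35: 1 remains
subtract 1 from 1: 0 remains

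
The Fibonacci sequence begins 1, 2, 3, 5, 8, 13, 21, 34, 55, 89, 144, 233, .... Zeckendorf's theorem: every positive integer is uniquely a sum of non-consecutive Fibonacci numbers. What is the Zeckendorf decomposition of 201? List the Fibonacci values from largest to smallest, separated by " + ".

144 + 55 + 2

Repeatedly subtract the largest Fibonacci number that fits:
subtract 144 from 201: 57 remains
subtract 55 from 57: 2 remains
subtract 2 from 2: 0 remains
So 201 = 144 + 55 + 2, with no two terms consecutive in the sequence.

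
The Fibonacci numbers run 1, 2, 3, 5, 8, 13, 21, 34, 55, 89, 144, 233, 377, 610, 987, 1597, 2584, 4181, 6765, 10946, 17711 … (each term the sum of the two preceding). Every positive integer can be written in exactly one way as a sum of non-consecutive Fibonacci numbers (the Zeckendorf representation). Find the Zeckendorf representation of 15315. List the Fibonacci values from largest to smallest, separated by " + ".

Greedy algorithm:
largest Fibonacci ≤ 15315 is 10946; 15315 − 10946 = 4369
largest Fibonacci ≤ 4369 is 4181; 4369 − 4181 = 188
largest Fibonacci ≤ 188 is 144; 188 − 144 = 44
largest Fibonacci ≤ 44 is 34; 44 − 34 = 10
largest Fibonacci ≤ 10 is 8; 10 − 8 = 2
largest Fibonacci ≤ 2 is 2; 2 − 2 = 0
So 15315 = 10946 + 4181 + 144 + 34 + 8 + 2, with no two terms consecutive in the sequence.

10946 + 4181 + 144 + 34 + 8 + 2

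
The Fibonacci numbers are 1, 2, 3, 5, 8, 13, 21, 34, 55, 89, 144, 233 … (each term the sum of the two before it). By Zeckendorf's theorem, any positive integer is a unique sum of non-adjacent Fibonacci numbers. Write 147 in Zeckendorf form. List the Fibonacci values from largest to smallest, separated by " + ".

144 + 3

144 ≤ 147 < 233, so take 144; remainder 3
3 ≤ 3 < 5, so take 3; remainder 0
So 147 = 144 + 3, with no two terms consecutive in the sequence.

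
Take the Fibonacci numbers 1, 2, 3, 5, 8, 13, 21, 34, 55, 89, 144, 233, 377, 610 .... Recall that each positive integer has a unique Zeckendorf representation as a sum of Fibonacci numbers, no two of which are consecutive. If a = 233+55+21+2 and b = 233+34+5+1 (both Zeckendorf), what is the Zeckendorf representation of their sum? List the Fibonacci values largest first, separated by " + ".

The two numbers are 311 and 273, so their sum is 584.
Repeatedly subtract the largest Fibonacci number that fits:
subtract 377 from 584: 207 remains
subtract 144 from 207: 63 remains
subtract 55 from 63: 8 remains
subtract 8 from 8: 0 remains

377 + 144 + 55 + 8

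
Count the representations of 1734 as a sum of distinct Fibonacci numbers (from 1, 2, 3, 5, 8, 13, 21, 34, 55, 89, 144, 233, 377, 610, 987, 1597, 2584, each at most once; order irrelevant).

23

1734 = 1597+89+34+13+1 = 1597+89+34+8+5+1 = 987+610+89+34+13+1 = 1597+89+34+8+3+2+1 = 1597+89+21+13+8+5+1 = … (18 more), for 23 in all.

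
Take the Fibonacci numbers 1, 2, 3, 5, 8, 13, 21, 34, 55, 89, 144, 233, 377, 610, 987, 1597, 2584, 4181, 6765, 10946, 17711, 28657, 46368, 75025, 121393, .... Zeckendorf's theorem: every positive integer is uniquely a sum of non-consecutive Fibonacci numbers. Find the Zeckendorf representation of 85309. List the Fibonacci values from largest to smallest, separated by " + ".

Greedily peel off the largest Fibonacci term at each step:
take 75025 (≤ 85309); 85309 − 75025 = 10284
take 6765 (≤ 10284); 10284 − 6765 = 3519
take 2584 (≤ 3519); 3519 − 2584 = 935
take 610 (≤ 935); 935 − 610 = 325
take 233 (≤ 325); 325 − 233 = 92
take 89 (≤ 92); 92 − 89 = 3
take 3 (≤ 3); 3 − 3 = 0
So 85309 = 75025 + 6765 + 2584 + 610 + 233 + 89 + 3, with no two terms consecutive in the sequence.

75025 + 6765 + 2584 + 610 + 233 + 89 + 3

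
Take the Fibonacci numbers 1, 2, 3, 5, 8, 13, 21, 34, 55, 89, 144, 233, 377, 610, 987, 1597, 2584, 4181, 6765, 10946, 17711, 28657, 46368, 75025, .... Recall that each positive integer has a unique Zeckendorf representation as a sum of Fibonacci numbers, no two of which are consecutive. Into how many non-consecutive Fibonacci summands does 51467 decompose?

Greedy algorithm:
take 46368 (≤ 51467); 51467 − 46368 = 5099
take 4181 (≤ 5099); 5099 − 4181 = 918
take 610 (≤ 918); 918 − 610 = 308
take 233 (≤ 308); 308 − 233 = 75
take 55 (≤ 75); 75 − 55 = 20
take 13 (≤ 20); 20 − 13 = 7
take 5 (≤ 7); 7 − 5 = 2
take 2 (≤ 2); 2 − 2 = 0
51467 = 46368 + 4181 + 610 + 233 + 55 + 13 + 5 + 2, which has 8 terms.

8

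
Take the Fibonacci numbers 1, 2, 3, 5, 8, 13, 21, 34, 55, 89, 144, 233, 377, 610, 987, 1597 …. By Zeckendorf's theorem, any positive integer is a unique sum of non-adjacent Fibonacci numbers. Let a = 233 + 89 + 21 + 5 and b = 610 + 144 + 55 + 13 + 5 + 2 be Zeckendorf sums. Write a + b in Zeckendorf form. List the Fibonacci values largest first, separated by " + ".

987 + 144 + 34 + 8 + 3 + 1

The two numbers are 348 and 829, so their sum is 1177.
Greedily peel off the largest Fibonacci term at each step:
largest Fibonacci ≤ 1177 is 987; 1177 − 987 = 190
largest Fibonacci ≤ 190 is 144; 190 − 144 = 46
largest Fibonacci ≤ 46 is 34; 46 − 34 = 12
largest Fibonacci ≤ 12 is 8; 12 − 8 = 4
largest Fibonacci ≤ 4 is 3; 4 − 3 = 1
largest Fibonacci ≤ 1 is 1; 1 − 1 = 0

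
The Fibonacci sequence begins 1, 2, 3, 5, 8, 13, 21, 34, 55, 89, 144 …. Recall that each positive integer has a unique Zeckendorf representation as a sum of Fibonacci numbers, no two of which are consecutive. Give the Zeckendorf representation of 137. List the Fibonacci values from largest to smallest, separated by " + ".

89 + 34 + 13 + 1

take 89 (≤ 137); 137 − 89 = 48
take 34 (≤ 48); 48 − 34 = 14
take 13 (≤ 14); 14 − 13 = 1
take 1 (≤ 1); 1 − 1 = 0
So 137 = 89 + 34 + 13 + 1, with no two terms consecutive in the sequence.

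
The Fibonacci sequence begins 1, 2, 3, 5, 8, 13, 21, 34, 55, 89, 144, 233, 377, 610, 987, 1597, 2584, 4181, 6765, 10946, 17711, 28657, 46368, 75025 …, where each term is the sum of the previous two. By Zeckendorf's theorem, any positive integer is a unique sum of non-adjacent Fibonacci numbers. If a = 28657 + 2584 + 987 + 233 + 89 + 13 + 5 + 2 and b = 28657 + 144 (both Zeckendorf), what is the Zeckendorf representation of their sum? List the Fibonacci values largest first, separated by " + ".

46368 + 10946 + 2584 + 987 + 377 + 89 + 13 + 5 + 2

The two numbers are 32570 and 28801, so their sum is 61371.
61371 − 46368 = 15003
15003 − 10946 = 4057
4057 − 2584 = 1473
1473 − 987 = 486
486 − 377 = 109
109 − 89 = 20
20 − 13 = 7
7 − 5 = 2
2 − 2 = 0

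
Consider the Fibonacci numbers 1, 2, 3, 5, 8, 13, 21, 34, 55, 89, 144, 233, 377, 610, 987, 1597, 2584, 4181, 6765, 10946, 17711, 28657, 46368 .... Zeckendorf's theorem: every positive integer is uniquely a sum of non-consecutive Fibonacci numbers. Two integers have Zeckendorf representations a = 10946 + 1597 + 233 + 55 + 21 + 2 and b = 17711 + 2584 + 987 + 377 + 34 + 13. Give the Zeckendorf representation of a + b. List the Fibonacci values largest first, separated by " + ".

The two numbers are 12854 and 21706, so their sum is 34560.
Repeatedly subtract the largest Fibonacci number that fits:
34560 − 28657 = 5903
5903 − 4181 = 1722
1722 − 1597 = 125
125 − 89 = 36
36 − 34 = 2
2 − 2 = 0

28657 + 4181 + 1597 + 89 + 34 + 2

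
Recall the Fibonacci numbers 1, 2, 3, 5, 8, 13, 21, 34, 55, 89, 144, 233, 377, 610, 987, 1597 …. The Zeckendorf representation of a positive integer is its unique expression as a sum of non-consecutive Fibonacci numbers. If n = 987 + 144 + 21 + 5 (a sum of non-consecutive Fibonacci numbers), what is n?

987 + 144 + 21 + 5 = 1157.

1157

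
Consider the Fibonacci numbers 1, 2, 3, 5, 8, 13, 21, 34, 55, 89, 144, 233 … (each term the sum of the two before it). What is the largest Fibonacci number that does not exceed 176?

144 ≤ 176 < 233, so the largest Fibonacci number not exceeding 176 is 144.

144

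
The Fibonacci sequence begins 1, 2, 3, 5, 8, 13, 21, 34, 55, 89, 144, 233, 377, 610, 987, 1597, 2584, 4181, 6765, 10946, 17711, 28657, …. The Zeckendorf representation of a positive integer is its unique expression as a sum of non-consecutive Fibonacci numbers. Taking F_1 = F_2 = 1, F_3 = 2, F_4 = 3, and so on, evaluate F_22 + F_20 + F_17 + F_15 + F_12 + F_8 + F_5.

F_22 + F_20 + F_17 + F_15 + F_12 + F_8 + F_5 = 17711 + 6765 + 1597 + 610 + 144 + 21 + 5 = 26853.

26853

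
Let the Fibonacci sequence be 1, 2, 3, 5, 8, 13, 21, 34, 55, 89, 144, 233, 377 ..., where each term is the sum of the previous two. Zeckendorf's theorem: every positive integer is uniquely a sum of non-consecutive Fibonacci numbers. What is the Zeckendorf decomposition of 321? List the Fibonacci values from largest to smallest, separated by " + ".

233 + 55 + 21 + 8 + 3 + 1

subtract 233 from 321: 88 remains
subtract 55 from 88: 33 remains
subtract 21 from 33: 12 remains
subtract 8 from 12: 4 remains
subtract 3 from 4: 1 remains
subtract 1 from 1: 0 remains
So 321 = 233 + 55 + 21 + 8 + 3 + 1, with no two terms consecutive in the sequence.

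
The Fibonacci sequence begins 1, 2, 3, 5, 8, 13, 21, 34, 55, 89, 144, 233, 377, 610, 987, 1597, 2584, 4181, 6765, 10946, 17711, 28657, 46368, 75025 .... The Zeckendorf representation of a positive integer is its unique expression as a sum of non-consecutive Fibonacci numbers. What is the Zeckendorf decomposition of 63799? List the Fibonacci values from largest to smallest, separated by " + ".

Greedy algorithm:
63799 − 46368 = 17431
17431 − 10946 = 6485
6485 − 4181 = 2304
2304 − 1597 = 707
707 − 610 = 97
97 − 89 = 8
8 − 8 = 0
So 63799 = 46368 + 10946 + 4181 + 1597 + 610 + 89 + 8, with no two terms consecutive in the sequence.

46368 + 10946 + 4181 + 1597 + 610 + 89 + 8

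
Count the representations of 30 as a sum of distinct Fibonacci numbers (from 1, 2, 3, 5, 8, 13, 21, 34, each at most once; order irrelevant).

3

Each representation comes from the Zeckendorf form by replacing some F_k with F_{k−1} + F_{k−2} where possible.
30 = 21+8+1 = 21+5+3+1 = 13+8+5+3+1 — 3 representations.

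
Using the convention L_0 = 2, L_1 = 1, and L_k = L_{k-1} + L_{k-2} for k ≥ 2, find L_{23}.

64079

Iterating the recurrence up to L_{19} = 9349 and L_{18} = 5778:
L_{20} = L_{19} + L_{18} = 9349 + 5778 = 15127
L_{21} = L_{20} + L_{19} = 15127 + 9349 = 24476
L_{22} = L_{21} + L_{20} = 24476 + 15127 = 39603
L_{23} = L_{22} + L_{21} = 39603 + 24476 = 64079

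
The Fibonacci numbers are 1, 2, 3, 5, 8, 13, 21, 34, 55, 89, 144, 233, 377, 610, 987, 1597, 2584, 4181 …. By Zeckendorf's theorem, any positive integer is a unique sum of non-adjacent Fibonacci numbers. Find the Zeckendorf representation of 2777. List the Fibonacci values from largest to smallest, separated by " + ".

subtract 2584 from 2777: 193 remains
subtract 144 from 193: 49 remains
subtract 34 from 49: 15 remains
subtract 13 from 15: 2 remains
subtract 2 from 2: 0 remains
So 2777 = 2584 + 144 + 34 + 13 + 2, with no two terms consecutive in the sequence.

2584 + 144 + 34 + 13 + 2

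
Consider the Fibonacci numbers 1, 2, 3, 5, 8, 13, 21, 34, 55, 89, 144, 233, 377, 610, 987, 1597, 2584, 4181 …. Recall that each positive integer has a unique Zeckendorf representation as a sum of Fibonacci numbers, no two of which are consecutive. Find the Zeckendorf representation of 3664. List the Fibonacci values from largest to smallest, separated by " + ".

2584 + 987 + 89 + 3 + 1

Repeatedly subtract the largest Fibonacci number that fits:
largest Fibonacci ≤ 3664 is 2584; 3664 − 2584 = 1080
largest Fibonacci ≤ 1080 is 987; 1080 − 987 = 93
largest Fibonacci ≤ 93 is 89; 93 − 89 = 4
largest Fibonacci ≤ 4 is 3; 4 − 3 = 1
largest Fibonacci ≤ 1 is 1; 1 − 1 = 0
So 3664 = 2584 + 987 + 89 + 3 + 1, with no two terms consecutive in the sequence.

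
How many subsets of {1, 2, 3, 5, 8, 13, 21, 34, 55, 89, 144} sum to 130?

Each representation comes from the Zeckendorf form by replacing some F_k with F_{k−1} + F_{k−2} where possible.
130 = 89+34+5+2 = 89+21+13+5+2 = 55+34+21+13+5+2 — 3 representations.

3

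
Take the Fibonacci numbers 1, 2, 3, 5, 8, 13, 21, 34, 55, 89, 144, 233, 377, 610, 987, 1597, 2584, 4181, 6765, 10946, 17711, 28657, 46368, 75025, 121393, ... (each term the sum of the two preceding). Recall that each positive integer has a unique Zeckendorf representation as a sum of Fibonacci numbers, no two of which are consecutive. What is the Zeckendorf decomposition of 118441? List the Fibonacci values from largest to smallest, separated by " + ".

75025 ≤ 118441 < 121393, so take 75025; remainder 43416
28657 ≤ 43416 < 46368, so take 28657; remainder 14759
10946 ≤ 14759 < 17711, so take 10946; remainder 3813
2584 ≤ 3813 < 4181, so take 2584; remainder 1229
987 ≤ 1229 < 1597, so take 987; remainder 242
233 ≤ 242 < 377, so take 233; remainder 9
8 ≤ 9 < 13, so take 8; remainder 1
1 ≤ 1 < 2, so take 1; remainder 0
So 118441 = 75025 + 28657 + 10946 + 2584 + 987 + 233 + 8 + 1, with no two terms consecutive in the sequence.

75025 + 28657 + 10946 + 2584 + 987 + 233 + 8 + 1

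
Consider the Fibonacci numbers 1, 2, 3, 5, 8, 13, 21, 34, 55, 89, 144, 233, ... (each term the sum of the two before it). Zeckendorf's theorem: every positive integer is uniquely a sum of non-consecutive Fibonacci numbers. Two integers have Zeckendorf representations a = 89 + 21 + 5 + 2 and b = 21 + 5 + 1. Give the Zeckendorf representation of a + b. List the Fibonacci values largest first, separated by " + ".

144

The two numbers are 117 and 27, so their sum is 144.
144: greatest Fibonacci not exceeding it is 144, leaving 0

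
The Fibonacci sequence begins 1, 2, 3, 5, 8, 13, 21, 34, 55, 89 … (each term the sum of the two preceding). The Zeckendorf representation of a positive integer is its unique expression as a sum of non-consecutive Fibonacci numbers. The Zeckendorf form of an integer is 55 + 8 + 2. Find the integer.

55 + 8 + 2 = 65.

65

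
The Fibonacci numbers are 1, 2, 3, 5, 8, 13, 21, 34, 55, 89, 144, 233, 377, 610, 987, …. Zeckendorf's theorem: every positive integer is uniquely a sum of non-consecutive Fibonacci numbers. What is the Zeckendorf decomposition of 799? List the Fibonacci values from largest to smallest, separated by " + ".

610 + 144 + 34 + 8 + 3

Greedy algorithm:
799 − 610 = 189
189 − 144 = 45
45 − 34 = 11
11 − 8 = 3
3 − 3 = 0
So 799 = 610 + 144 + 34 + 8 + 3, with no two terms consecutive in the sequence.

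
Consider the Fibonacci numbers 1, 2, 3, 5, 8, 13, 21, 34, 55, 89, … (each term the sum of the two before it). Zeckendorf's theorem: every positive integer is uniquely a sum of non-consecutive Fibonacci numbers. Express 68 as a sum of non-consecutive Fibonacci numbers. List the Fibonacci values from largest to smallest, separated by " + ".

Repeatedly subtract the largest Fibonacci number that fits:
68 − 55 = 13
13 − 13 = 0
So 68 = 55 + 13, with no two terms consecutive in the sequence.

55 + 13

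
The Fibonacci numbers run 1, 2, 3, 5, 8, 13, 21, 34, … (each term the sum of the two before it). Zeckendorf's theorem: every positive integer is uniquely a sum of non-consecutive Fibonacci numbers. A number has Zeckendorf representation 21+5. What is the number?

21+5 = 26.

26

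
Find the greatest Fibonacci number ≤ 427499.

317811

317811 ≤ 427499 < 514229, so the largest Fibonacci number not exceeding 427499 is 317811.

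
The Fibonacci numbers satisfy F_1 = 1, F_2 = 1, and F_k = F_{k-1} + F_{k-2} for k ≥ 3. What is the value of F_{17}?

Iterating the recurrence up to F_{9} = 34 and F_{8} = 21:
F_{10} = F_{9} + F_{8} = 34 + 21 = 55
F_{11} = F_{10} + F_{9} = 55 + 34 = 89
F_{12} = F_{11} + F_{10} = 89 + 55 = 144
F_{13} = F_{12} + F_{11} = 144 + 89 = 233
F_{14} = F_{13} + F_{12} = 233 + 144 = 377
F_{15} = F_{14} + F_{13} = 377 + 233 = 610
F_{16} = F_{15} + F_{14} = 610 + 377 = 987
F_{17} = F_{16} + F_{15} = 987 + 610 = 1597

1597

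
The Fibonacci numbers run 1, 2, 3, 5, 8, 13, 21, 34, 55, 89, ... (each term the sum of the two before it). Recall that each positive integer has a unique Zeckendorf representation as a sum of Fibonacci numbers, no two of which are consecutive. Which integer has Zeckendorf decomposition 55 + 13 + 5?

73

55 + 13 + 5 = 73.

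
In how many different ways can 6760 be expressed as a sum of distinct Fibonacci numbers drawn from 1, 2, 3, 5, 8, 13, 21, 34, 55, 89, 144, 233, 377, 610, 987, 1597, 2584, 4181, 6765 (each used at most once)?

Each representation comes from the Zeckendorf form by replacing some F_k with F_{k−1} + F_{k−2} where possible.
6760 = 4181+1597+610+233+89+34+13+3 = 4181+1597+610+233+89+34+13+2+1 = 4181+1597+610+233+89+34+8+5+3 = 4181+1597+610+233+89+34+8+5+2+1 = … (12 more), for 16 in all.

16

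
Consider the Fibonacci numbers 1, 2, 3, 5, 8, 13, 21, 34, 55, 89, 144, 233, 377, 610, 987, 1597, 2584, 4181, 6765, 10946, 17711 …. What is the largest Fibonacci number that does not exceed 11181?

10946 ≤ 11181 < 17711, so the largest Fibonacci number not exceeding 11181 is 10946.

10946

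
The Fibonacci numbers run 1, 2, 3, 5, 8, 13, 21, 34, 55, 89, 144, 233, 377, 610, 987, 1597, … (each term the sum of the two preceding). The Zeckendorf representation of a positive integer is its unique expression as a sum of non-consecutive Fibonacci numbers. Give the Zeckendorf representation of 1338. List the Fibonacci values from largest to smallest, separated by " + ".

987 + 233 + 89 + 21 + 8

1338 − 987 = 351
351 − 233 = 118
118 − 89 = 29
29 − 21 = 8
8 − 8 = 0
So 1338 = 987 + 233 + 89 + 21 + 8, with no two terms consecutive in the sequence.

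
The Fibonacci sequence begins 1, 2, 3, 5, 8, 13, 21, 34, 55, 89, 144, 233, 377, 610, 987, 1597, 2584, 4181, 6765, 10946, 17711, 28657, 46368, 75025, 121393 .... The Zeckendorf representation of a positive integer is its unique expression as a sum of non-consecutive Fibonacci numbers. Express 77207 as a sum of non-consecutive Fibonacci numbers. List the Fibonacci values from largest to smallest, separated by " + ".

75025 + 1597 + 377 + 144 + 55 + 8 + 1

Greedily peel off the largest Fibonacci term at each step:
take 75025 (≤ 77207); 77207 − 75025 = 2182
take 1597 (≤ 2182); 2182 − 1597 = 585
take 377 (≤ 585); 585 − 377 = 208
take 144 (≤ 208); 208 − 144 = 64
take 55 (≤ 64); 64 − 55 = 9
take 8 (≤ 9); 9 − 8 = 1
take 1 (≤ 1); 1 − 1 = 0
So 77207 = 75025 + 1597 + 377 + 144 + 55 + 8 + 1, with no two terms consecutive in the sequence.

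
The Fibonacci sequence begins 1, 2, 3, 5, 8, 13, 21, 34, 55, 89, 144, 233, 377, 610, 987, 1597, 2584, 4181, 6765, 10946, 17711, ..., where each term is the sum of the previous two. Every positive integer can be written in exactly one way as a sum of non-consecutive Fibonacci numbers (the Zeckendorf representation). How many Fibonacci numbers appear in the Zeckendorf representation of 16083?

7

Greedy algorithm:
take 10946 (≤ 16083); 16083 − 10946 = 5137
take 4181 (≤ 5137); 5137 − 4181 = 956
take 610 (≤ 956); 956 − 610 = 346
take 233 (≤ 346); 346 − 233 = 113
take 89 (≤ 113); 113 − 89 = 24
take 21 (≤ 24); 24 − 21 = 3
take 3 (≤ 3); 3 − 3 = 0
16083 = 10946 + 4181 + 610 + 233 + 89 + 21 + 3, which has 7 terms.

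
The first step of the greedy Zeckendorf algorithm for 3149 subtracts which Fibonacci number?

2584

2584 ≤ 3149 < 4181, so the largest Fibonacci number not exceeding 3149 is 2584.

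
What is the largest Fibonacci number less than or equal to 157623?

121393 ≤ 157623 < 196418, so the largest Fibonacci number not exceeding 157623 is 121393.

121393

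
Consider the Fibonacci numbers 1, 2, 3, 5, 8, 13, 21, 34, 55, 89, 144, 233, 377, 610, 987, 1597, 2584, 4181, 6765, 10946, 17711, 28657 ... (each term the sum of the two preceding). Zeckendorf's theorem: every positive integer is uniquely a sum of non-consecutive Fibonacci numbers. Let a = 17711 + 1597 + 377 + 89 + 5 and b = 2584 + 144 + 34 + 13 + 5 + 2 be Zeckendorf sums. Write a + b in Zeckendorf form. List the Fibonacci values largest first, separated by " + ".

The two numbers are 19779 and 2782, so their sum is 22561.
22561: greatest Fibonacci not exceeding it is 17711, leaving 4850
4850: greatest Fibonacci not exceeding it is 4181, leaving 669
669: greatest Fibonacci not exceeding it is 610, leaving 59
59: greatest Fibonacci not exceeding it is 55, leaving 4
4: greatest Fibonacci not exceeding it is 3, leaving 1
1: greatest Fibonacci not exceeding it is 1, leaving 0

17711 + 4181 + 610 + 55 + 3 + 1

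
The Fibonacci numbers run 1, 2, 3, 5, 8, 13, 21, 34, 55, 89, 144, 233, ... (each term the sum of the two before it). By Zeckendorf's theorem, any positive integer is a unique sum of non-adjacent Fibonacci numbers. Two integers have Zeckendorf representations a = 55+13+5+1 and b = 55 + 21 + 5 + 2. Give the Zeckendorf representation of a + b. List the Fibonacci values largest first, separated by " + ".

144 + 13

The two numbers are 74 and 83, so their sum is 157.
Repeatedly subtract the largest Fibonacci number that fits:
take 144 (≤ 157); 157 − 144 = 13
take 13 (≤ 13); 13 − 13 = 0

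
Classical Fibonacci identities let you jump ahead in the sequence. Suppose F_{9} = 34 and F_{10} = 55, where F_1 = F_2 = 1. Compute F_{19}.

4181

By F_{2k+1} = F_k² + F_{k+1}²: F_{19} = 34² + 55² = 1156 + 3025 = 4181.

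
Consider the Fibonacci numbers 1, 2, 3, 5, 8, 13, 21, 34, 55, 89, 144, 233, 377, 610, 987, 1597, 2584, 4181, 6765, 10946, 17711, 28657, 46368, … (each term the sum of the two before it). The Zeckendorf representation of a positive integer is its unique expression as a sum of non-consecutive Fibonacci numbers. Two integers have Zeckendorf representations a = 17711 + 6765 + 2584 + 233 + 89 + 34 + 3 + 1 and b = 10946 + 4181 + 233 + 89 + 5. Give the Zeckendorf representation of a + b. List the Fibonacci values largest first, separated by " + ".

The two numbers are 27420 and 15454, so their sum is 42874.
28657 ≤ 42874 < 46368, so take 28657; remainder 14217
10946 ≤ 14217 < 17711, so take 10946; remainder 3271
2584 ≤ 3271 < 4181, so take 2584; remainder 687
610 ≤ 687 < 987, so take 610; remainder 77
55 ≤ 77 < 89, so take 55; remainder 22
21 ≤ 22 < 34, so take 21; remainder 1
1 ≤ 1 < 2, so take 1; remainder 0

28657 + 10946 + 2584 + 610 + 55 + 21 + 1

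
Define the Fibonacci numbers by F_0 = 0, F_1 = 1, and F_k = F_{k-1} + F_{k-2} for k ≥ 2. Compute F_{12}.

Iterating the recurrence up to F_{6} = 8 and F_{5} = 5:
F_{7} = F_{6} + F_{5} = 8 + 5 = 13
F_{8} = F_{7} + F_{6} = 13 + 8 = 21
F_{9} = F_{8} + F_{7} = 21 + 13 = 34
F_{10} = F_{9} + F_{8} = 34 + 21 = 55
F_{11} = F_{10} + F_{9} = 55 + 34 = 89
F_{12} = F_{11} + F_{10} = 89 + 55 = 144

144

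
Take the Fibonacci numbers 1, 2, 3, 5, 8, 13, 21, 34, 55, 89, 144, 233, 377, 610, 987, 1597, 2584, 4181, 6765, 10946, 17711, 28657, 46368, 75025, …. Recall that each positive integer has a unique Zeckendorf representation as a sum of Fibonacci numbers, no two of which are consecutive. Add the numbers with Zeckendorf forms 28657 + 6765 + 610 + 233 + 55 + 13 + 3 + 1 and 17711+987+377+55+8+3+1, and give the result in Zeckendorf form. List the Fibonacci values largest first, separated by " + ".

The two numbers are 36337 and 19142, so their sum is 55479.
55479: greatest Fibonacci not exceeding it is 46368, leaving 9111
9111: greatest Fibonacci not exceeding it is 6765, leaving 2346
2346: greatest Fibonacci not exceeding it is 1597, leaving 749
749: greatest Fibonacci not exceeding it is 610, leaving 139
139: greatest Fibonacci not exceeding it is 89, leaving 50
50: greatest Fibonacci not exceeding it is 34, leaving 16
16: greatest Fibonacci not exceeding it is 13, leaving 3
3: greatest Fibonacci not exceeding it is 3, leaving 0

46368 + 6765 + 1597 + 610 + 89 + 34 + 13 + 3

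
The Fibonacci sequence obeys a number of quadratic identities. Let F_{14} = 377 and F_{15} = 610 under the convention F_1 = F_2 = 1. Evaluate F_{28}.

317811

By the doubling identity F_{2k} = F_k(2F_{k+1} − F_k): F_{28} = 377·(2·610 − 377) = 377·843 = 317811.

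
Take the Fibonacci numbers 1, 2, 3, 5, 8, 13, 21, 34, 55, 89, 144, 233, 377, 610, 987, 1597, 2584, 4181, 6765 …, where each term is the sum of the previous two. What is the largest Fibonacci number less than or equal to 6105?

4181 ≤ 6105 < 6765, so the largest Fibonacci number not exceeding 6105 is 4181.

4181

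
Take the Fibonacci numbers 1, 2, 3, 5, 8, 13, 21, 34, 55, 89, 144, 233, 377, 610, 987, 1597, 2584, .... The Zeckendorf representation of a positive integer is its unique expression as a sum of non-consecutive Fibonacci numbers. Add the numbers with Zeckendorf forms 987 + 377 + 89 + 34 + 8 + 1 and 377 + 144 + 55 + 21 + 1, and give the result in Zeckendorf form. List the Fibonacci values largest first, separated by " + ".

The two numbers are 1496 and 598, so their sum is 2094.
largest Fibonacci ≤ 2094 is 1597; 2094 − 1597 = 497
largest Fibonacci ≤ 497 is 377; 497 − 377 = 120
largest Fibonacci ≤ 120 is 89; 120 − 89 = 31
largest Fibonacci ≤ 31 is 21; 31 − 21 = 10
largest Fibonacci ≤ 10 is 8; 10 − 8 = 2
largest Fibonacci ≤ 2 is 2; 2 − 2 = 0

1597 + 377 + 89 + 21 + 8 + 2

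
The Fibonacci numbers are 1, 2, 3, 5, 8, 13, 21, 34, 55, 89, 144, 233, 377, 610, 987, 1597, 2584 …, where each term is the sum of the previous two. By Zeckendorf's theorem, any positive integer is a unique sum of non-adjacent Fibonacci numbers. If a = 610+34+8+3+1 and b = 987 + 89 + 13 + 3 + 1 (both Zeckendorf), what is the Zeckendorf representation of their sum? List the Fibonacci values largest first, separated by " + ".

1597 + 144 + 8

The two numbers are 656 and 1093, so their sum is 1749.
Repeatedly subtract the largest Fibonacci number that fits:
1749 − 1597 = 152
152 − 144 = 8
8 − 8 = 0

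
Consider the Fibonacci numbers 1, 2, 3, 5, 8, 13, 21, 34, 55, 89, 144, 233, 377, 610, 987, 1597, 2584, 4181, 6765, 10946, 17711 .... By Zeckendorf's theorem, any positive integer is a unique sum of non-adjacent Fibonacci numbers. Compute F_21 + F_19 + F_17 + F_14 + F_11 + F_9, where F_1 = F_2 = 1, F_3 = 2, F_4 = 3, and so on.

F_21 + F_19 + F_17 + F_14 + F_11 + F_9 = 10946 + 4181 + 1597 + 377 + 89 + 34 = 17224.

17224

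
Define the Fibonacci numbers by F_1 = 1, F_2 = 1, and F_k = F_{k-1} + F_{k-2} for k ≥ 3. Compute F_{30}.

832040

Iterating the recurrence up to F_{23} = 28657 and F_{22} = 17711:
F_{24} = F_{23} + F_{22} = 28657 + 17711 = 46368
F_{25} = F_{24} + F_{23} = 46368 + 28657 = 75025
F_{26} = F_{25} + F_{24} = 75025 + 46368 = 121393
F_{27} = F_{26} + F_{25} = 121393 + 75025 = 196418
F_{28} = F_{27} + F_{26} = 196418 + 121393 = 317811
F_{29} = F_{28} + F_{27} = 317811 + 196418 = 514229
F_{30} = F_{29} + F_{28} = 514229 + 317811 = 832040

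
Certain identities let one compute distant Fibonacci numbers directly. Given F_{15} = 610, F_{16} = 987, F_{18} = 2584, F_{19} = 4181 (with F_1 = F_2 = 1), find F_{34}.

5702887

By the addition formula F_{m+n} = F_m F_{n+1} + F_{m−1} F_n with m=19, n=15: F_{34} = 4181·987 + 2584·610 = 4126647 + 1576240 = 5702887.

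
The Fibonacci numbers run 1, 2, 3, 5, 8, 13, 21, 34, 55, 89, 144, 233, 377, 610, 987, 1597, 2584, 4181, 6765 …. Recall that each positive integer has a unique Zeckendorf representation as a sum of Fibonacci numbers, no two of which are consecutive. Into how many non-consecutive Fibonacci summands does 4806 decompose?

Repeatedly subtract the largest Fibonacci number that fits:
4806 − 4181 = 625
625 − 610 = 15
15 − 13 = 2
2 − 2 = 0
4806 = 4181 + 610 + 13 + 2, which has 4 terms.

4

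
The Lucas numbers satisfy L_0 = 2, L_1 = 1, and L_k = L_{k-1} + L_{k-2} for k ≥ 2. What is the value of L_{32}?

Iterating the recurrence up to L_{27} = 439204 and L_{26} = 271443:
L_{28} = L_{27} + L_{26} = 439204 + 271443 = 710647
L_{29} = L_{28} + L_{27} = 710647 + 439204 = 1149851
L_{30} = L_{29} + L_{28} = 1149851 + 710647 = 1860498
L_{31} = L_{30} + L_{29} = 1860498 + 1149851 = 3010349
L_{32} = L_{31} + L_{30} = 3010349 + 1860498 = 4870847

4870847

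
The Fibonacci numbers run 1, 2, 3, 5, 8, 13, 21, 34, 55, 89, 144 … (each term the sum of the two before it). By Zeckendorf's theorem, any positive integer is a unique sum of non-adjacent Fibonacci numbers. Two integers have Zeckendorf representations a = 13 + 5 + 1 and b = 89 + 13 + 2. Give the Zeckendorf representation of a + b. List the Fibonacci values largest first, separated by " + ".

The two numbers are 19 and 104, so their sum is 123.
Repeatedly subtract the largest Fibonacci number that fits:
123 − 89 = 34
34 − 34 = 0

89 + 34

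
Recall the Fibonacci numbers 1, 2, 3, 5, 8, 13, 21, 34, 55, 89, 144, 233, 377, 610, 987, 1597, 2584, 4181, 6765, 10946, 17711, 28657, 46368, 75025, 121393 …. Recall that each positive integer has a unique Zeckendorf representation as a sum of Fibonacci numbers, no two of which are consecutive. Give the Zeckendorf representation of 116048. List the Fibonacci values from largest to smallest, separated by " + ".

75025 + 28657 + 10946 + 987 + 377 + 55 + 1

largest Fibonacci ≤ 116048 is 75025; 116048 − 75025 = 41023
largest Fibonacci ≤ 41023 is 28657; 41023 − 28657 = 12366
largest Fibonacci ≤ 12366 is 10946; 12366 − 10946 = 1420
largest Fibonacci ≤ 1420 is 987; 1420 − 987 = 433
largest Fibonacci ≤ 433 is 377; 433 − 377 = 56
largest Fibonacci ≤ 56 is 55; 56 − 55 = 1
largest Fibonacci ≤ 1 is 1; 1 − 1 = 0
So 116048 = 75025 + 28657 + 10946 + 987 + 377 + 55 + 1, with no two terms consecutive in the sequence.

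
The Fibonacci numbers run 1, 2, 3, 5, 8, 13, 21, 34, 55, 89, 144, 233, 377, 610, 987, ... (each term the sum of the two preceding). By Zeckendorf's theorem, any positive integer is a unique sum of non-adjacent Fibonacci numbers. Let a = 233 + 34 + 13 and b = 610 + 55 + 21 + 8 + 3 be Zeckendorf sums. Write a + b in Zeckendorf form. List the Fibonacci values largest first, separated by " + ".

610 + 233 + 89 + 34 + 8 + 3

The two numbers are 280 and 697, so their sum is 977.
977: greatest Fibonacci not exceeding it is 610, leaving 367
367: greatest Fibonacci not exceeding it is 233, leaving 134
134: greatest Fibonacci not exceeding it is 89, leaving 45
45: greatest Fibonacci not exceeding it is 34, leaving 11
11: greatest Fibonacci not exceeding it is 8, leaving 3
3: greatest Fibonacci not exceeding it is 3, leaving 0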